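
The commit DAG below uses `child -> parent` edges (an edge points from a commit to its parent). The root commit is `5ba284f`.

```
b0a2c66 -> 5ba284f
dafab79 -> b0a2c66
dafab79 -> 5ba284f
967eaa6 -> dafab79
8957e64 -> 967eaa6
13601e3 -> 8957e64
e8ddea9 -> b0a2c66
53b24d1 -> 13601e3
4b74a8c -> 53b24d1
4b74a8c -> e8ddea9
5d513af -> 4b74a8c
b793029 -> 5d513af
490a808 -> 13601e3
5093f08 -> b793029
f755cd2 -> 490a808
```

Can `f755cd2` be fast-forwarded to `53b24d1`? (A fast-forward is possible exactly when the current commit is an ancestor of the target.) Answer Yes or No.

No

A fast-forward from f755cd2 to 53b24d1 is possible iff f755cd2 is an ancestor of 53b24d1.
Ancestors of 53b24d1: {13601e3, 53b24d1, 5ba284f, 8957e64, 967eaa6, b0a2c66, dafab79}.
f755cd2 is not among them, so fast-forward is not possible.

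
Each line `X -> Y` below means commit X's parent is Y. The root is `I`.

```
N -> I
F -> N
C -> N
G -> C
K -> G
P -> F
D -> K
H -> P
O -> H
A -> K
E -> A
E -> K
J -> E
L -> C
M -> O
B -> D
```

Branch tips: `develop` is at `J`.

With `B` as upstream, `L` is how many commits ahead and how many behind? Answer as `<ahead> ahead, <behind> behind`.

Reachable from L: {C, I, L, N}.
Reachable from B: {B, C, D, G, I, K, N}.
Only in L's history (ahead): {L} — 1.
Only in B's history (behind): {B, D, G, K} — 4.

1 ahead, 4 behind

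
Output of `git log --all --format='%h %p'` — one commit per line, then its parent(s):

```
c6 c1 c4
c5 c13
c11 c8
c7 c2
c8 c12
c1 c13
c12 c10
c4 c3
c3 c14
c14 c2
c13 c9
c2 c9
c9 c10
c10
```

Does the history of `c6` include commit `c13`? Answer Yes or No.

Yes

Ancestors of c6 (commits reachable by following parents): {c1, c10, c13, c14, c2, c3, c4, c6, c9}.
c13 is in that set, so it is an ancestor of c6.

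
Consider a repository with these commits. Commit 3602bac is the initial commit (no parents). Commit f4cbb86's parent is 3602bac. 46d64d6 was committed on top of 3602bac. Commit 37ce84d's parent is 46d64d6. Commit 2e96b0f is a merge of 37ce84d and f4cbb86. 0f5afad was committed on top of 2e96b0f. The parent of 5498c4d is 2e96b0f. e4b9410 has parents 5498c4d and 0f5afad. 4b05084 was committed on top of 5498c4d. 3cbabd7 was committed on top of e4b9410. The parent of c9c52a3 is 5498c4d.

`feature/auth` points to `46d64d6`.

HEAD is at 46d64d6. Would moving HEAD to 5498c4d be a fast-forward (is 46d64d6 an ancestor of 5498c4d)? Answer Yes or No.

A fast-forward from 46d64d6 to 5498c4d is possible iff 46d64d6 is an ancestor of 5498c4d.
Ancestors of 5498c4d: {2e96b0f, 3602bac, 37ce84d, 46d64d6, 5498c4d, f4cbb86}.
46d64d6 is among them, so fast-forward is possible.

Yes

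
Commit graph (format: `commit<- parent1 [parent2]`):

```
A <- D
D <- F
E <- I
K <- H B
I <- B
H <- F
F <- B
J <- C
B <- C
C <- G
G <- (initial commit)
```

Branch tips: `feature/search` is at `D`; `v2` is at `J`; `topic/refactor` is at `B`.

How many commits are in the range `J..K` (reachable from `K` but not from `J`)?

4

Reachable from K: {B, C, F, G, H, K}.
Reachable from J: {C, G, J}.
In K's history but not J's: {B, F, H, K} — 4 commits.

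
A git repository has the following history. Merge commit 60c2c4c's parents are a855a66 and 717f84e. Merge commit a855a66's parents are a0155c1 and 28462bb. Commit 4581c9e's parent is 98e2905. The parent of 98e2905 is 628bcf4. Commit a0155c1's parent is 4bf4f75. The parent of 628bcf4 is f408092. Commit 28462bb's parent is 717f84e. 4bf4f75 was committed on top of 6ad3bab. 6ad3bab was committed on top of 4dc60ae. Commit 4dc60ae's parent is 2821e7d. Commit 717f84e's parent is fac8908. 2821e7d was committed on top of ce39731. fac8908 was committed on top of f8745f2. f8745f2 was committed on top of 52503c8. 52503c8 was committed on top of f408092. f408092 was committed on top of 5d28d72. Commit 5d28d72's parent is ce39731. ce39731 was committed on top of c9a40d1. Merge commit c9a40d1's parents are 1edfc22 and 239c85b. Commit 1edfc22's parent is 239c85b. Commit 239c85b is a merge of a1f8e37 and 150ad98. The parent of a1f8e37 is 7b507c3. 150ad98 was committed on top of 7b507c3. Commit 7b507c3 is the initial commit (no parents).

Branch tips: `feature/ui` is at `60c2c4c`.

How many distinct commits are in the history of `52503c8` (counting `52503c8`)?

10

Walking parent pointers from 52503c8: reachable set = {150ad98, 1edfc22, 239c85b, 52503c8, 5d28d72, 7b507c3, a1f8e37, c9a40d1, ce39731, f408092}.
That is 10 commits.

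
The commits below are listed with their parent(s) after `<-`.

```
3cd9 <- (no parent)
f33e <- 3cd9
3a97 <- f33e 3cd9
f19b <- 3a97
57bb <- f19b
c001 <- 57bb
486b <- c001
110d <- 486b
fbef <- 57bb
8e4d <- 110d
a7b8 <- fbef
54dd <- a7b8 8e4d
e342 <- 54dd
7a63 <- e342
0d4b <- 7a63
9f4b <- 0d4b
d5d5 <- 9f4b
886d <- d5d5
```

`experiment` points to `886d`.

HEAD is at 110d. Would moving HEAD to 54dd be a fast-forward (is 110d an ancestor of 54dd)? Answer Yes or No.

Yes

A fast-forward from 110d to 54dd is possible iff 110d is an ancestor of 54dd.
Ancestors of 54dd: {110d, 3a97, 3cd9, 486b, 54dd, 57bb, 8e4d, a7b8, c001, f19b, f33e, fbef}.
110d is among them, so fast-forward is possible.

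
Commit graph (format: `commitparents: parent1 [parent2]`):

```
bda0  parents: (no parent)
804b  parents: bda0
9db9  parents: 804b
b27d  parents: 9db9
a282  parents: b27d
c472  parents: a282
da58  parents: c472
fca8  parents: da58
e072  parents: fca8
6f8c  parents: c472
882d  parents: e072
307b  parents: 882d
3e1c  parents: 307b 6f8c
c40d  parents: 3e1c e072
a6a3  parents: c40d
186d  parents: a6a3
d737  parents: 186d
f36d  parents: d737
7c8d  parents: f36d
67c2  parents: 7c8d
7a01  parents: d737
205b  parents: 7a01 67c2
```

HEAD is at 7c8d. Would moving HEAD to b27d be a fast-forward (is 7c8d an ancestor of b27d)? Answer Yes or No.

No

A fast-forward from 7c8d to b27d is possible iff 7c8d is an ancestor of b27d.
Ancestors of b27d: {804b, 9db9, b27d, bda0}.
7c8d is not among them, so fast-forward is not possible.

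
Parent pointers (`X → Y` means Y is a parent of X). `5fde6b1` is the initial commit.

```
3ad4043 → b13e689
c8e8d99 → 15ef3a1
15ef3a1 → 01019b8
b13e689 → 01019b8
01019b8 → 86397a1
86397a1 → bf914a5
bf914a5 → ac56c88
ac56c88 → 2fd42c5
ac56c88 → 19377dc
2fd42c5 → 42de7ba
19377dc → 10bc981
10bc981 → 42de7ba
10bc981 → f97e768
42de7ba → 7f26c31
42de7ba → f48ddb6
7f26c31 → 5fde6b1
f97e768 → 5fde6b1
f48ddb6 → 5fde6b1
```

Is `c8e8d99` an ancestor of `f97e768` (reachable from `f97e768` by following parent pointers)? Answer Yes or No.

Ancestors of f97e768: {5fde6b1, f97e768}.
c8e8d99 is not in that set, so it is not an ancestor of f97e768.

No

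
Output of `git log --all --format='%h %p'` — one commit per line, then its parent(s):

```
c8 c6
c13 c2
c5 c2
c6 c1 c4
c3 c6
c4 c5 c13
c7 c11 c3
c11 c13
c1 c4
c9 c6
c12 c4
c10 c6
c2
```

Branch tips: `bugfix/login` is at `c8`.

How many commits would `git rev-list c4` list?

Walking parent pointers from c4: reachable set = {c13, c2, c4, c5}.
That is 4 commits.

4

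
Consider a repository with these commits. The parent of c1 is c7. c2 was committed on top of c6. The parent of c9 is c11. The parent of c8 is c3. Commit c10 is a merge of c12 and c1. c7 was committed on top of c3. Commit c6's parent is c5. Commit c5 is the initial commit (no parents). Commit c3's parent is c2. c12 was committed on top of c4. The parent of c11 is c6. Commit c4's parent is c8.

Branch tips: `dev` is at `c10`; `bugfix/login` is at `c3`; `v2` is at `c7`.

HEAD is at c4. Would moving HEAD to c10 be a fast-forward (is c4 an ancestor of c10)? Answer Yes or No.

Yes

A fast-forward from c4 to c10 is possible iff c4 is an ancestor of c10.
Ancestors of c10: {c1, c10, c12, c2, c3, c4, c5, c6, c7, c8}.
c4 is among them, so fast-forward is possible.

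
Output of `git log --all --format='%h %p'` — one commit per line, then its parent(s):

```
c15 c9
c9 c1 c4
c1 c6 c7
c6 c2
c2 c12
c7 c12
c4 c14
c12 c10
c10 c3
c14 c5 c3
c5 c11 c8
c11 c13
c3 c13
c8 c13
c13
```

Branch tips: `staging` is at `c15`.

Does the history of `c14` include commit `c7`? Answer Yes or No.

Ancestors of c14: {c11, c13, c14, c3, c5, c8}.
c7 is not in that set, so it is not an ancestor of c14.

No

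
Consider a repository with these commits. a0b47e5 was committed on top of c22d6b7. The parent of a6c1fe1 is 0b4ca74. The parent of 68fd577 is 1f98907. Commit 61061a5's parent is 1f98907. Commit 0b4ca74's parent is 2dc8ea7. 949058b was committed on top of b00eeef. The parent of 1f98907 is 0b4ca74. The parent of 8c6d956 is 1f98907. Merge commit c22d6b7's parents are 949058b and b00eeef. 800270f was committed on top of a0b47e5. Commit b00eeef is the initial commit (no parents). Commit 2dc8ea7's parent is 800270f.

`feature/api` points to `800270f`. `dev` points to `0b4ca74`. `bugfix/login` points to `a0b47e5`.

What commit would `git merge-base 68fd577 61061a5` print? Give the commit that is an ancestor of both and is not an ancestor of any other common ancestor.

Ancestors of 68fd577: {0b4ca74, 1f98907, 2dc8ea7, 68fd577, 800270f, 949058b, a0b47e5, b00eeef, c22d6b7}.
Ancestors of 61061a5: {0b4ca74, 1f98907, 2dc8ea7, 61061a5, 800270f, 949058b, a0b47e5, b00eeef, c22d6b7}.
Common ancestors: {0b4ca74, 1f98907, 2dc8ea7, 800270f, 949058b, a0b47e5, b00eeef, c22d6b7}.
Among these, 1f98907 is not an ancestor of any other common ancestor — it is the merge base.

1f98907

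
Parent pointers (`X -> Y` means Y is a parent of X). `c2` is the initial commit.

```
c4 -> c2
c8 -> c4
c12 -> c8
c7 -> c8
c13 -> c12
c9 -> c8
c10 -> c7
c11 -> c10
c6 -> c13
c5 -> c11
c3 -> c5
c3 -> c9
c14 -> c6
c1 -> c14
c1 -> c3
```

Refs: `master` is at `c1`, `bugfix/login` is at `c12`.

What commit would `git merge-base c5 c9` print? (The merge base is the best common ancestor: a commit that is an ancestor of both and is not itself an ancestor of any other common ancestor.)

Ancestors of c5: {c10, c11, c2, c4, c5, c7, c8}.
Ancestors of c9: {c2, c4, c8, c9}.
Common ancestors: {c2, c4, c8}.
Among these, c8 is not an ancestor of any other common ancestor — it is the merge base.

c8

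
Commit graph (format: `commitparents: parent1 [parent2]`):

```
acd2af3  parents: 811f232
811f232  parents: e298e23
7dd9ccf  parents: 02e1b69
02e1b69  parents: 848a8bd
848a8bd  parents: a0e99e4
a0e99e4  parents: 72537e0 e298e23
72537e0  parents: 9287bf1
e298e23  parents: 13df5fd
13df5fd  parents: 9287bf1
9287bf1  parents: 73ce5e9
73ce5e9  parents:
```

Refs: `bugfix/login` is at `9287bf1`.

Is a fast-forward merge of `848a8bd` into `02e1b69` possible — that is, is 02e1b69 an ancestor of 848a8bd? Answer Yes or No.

No

A fast-forward from 02e1b69 to 848a8bd is possible iff 02e1b69 is an ancestor of 848a8bd.
Ancestors of 848a8bd: {13df5fd, 72537e0, 73ce5e9, 848a8bd, 9287bf1, a0e99e4, e298e23}.
02e1b69 is not among them, so fast-forward is not possible.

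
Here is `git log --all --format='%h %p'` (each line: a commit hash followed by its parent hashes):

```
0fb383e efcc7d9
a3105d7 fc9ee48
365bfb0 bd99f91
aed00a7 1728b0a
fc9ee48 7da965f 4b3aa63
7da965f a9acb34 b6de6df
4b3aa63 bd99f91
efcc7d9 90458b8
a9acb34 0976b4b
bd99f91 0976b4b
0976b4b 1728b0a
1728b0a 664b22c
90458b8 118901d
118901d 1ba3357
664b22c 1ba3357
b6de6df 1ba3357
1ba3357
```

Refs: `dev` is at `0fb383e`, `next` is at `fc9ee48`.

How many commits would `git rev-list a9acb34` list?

Walking parent pointers from a9acb34: reachable set = {0976b4b, 1728b0a, 1ba3357, 664b22c, a9acb34}.
That is 5 commits.

5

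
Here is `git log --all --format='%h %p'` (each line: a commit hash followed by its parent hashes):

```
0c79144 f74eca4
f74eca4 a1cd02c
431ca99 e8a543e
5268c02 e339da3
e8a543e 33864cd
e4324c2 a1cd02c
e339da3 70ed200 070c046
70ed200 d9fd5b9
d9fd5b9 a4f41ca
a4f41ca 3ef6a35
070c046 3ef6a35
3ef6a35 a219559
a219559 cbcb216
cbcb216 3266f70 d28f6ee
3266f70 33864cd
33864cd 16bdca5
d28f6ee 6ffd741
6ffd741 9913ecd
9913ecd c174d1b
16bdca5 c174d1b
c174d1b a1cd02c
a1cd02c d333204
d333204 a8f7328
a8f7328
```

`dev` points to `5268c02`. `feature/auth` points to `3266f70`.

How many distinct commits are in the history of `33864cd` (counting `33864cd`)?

6

Walking parent pointers from 33864cd: reachable set = {16bdca5, 33864cd, a1cd02c, a8f7328, c174d1b, d333204}.
That is 6 commits.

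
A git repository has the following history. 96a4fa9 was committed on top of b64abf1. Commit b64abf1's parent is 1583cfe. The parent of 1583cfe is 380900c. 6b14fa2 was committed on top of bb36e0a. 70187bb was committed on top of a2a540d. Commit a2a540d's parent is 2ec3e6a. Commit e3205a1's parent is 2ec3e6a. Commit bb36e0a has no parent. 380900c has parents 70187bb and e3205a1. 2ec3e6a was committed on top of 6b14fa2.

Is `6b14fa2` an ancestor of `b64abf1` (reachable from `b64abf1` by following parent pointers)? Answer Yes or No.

Yes

Ancestors of b64abf1 (commits reachable by following parents): {1583cfe, 2ec3e6a, 380900c, 6b14fa2, 70187bb, a2a540d, b64abf1, bb36e0a, e3205a1}.
6b14fa2 is in that set, so it is an ancestor of b64abf1.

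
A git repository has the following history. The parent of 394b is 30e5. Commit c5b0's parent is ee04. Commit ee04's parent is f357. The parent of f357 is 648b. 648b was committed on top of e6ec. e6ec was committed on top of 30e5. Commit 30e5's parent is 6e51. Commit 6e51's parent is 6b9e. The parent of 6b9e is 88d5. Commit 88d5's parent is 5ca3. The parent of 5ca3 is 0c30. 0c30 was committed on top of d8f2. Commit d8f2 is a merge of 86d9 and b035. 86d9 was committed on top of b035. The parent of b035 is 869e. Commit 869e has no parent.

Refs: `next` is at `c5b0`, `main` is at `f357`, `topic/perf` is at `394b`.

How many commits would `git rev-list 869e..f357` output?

Reachable from f357: {0c30, 30e5, 5ca3, 648b, 6b9e, 6e51, 869e, 86d9, 88d5, b035, d8f2, e6ec, f357}.
Reachable from 869e: {869e}.
In f357's history but not 869e's: {0c30, 30e5, 5ca3, 648b, 6b9e, 6e51, 86d9, 88d5, b035, d8f2, e6ec, f357} — 12 commits.

12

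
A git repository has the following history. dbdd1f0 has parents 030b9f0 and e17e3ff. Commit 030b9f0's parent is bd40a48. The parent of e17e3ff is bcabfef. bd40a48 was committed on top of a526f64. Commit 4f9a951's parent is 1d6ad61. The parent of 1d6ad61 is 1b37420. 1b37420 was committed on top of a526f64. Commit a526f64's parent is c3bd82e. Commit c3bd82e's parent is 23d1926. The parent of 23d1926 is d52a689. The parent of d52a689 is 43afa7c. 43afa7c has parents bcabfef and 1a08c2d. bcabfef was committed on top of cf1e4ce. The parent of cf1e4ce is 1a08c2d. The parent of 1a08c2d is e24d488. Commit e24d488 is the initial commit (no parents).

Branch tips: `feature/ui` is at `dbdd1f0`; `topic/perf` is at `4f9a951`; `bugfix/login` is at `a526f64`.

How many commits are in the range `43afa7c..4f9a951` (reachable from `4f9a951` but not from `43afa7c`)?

Reachable from 4f9a951: {1a08c2d, 1b37420, 1d6ad61, 23d1926, 43afa7c, 4f9a951, a526f64, bcabfef, c3bd82e, cf1e4ce, d52a689, e24d488}.
Reachable from 43afa7c: {1a08c2d, 43afa7c, bcabfef, cf1e4ce, e24d488}.
In 4f9a951's history but not 43afa7c's: {1b37420, 1d6ad61, 23d1926, 4f9a951, a526f64, c3bd82e, d52a689} — 7 commits.

7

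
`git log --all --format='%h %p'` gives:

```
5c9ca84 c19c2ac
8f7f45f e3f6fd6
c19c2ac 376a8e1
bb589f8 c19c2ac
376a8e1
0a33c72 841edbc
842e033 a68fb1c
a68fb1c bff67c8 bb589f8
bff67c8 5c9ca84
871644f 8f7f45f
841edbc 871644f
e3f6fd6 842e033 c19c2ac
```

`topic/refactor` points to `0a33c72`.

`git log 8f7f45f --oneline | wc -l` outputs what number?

Walking parent pointers from 8f7f45f: reachable set = {376a8e1, 5c9ca84, 842e033, 8f7f45f, a68fb1c, bb589f8, bff67c8, c19c2ac, e3f6fd6}.
That is 9 commits.

9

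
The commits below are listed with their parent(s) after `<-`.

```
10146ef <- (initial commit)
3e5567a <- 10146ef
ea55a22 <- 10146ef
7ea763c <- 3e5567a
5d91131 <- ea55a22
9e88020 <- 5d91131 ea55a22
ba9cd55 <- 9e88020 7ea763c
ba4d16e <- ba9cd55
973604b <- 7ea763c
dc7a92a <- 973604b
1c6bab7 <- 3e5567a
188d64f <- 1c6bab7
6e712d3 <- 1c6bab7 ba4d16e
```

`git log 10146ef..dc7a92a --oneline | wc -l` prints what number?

4

Reachable from dc7a92a: {10146ef, 3e5567a, 7ea763c, 973604b, dc7a92a}.
Reachable from 10146ef: {10146ef}.
In dc7a92a's history but not 10146ef's: {3e5567a, 7ea763c, 973604b, dc7a92a} — 4 commits.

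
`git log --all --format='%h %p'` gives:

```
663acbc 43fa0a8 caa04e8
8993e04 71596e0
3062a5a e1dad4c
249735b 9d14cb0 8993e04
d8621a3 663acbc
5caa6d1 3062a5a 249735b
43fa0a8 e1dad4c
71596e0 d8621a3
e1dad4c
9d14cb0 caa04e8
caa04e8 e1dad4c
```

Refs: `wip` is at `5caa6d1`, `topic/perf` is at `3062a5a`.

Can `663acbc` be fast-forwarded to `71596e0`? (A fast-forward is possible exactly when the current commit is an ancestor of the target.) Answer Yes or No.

A fast-forward from 663acbc to 71596e0 is possible iff 663acbc is an ancestor of 71596e0.
Ancestors of 71596e0: {43fa0a8, 663acbc, 71596e0, caa04e8, d8621a3, e1dad4c}.
663acbc is among them, so fast-forward is possible.

Yes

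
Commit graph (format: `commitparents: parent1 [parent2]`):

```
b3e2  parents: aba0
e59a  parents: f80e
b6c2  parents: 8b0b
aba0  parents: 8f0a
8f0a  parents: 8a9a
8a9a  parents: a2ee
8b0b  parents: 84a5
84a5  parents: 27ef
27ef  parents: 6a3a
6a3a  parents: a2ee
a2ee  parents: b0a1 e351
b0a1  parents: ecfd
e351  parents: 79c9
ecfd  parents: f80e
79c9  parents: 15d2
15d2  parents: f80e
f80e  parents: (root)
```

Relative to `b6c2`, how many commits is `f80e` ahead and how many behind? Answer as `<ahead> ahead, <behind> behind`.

Reachable from f80e: {f80e}.
Reachable from b6c2: {15d2, 27ef, 6a3a, 79c9, 84a5, 8b0b, a2ee, b0a1, b6c2, e351, ecfd, f80e}.
Only in f80e's history (ahead): {} — 0.
Only in b6c2's history (behind): {15d2, 27ef, 6a3a, 79c9, 84a5, 8b0b, a2ee, b0a1, b6c2, e351, ecfd} — 11.

0 ahead, 11 behind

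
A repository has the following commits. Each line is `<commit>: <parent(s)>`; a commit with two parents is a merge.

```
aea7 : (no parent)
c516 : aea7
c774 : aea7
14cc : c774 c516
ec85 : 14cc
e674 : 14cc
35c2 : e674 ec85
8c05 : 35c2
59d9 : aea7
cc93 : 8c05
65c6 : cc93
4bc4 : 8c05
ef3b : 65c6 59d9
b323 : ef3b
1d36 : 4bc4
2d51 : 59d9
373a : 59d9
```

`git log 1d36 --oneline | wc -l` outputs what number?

Walking parent pointers from 1d36: reachable set = {14cc, 1d36, 35c2, 4bc4, 8c05, aea7, c516, c774, e674, ec85}.
That is 10 commits.

10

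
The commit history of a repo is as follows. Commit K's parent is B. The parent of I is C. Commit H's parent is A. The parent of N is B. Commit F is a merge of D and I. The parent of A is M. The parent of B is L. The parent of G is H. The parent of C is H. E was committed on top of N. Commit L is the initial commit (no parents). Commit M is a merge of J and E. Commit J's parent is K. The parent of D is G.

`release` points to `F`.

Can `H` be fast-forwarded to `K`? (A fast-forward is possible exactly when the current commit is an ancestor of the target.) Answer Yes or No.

A fast-forward from H to K is possible iff H is an ancestor of K.
Ancestors of K: {B, K, L}.
H is not among them, so fast-forward is not possible.

No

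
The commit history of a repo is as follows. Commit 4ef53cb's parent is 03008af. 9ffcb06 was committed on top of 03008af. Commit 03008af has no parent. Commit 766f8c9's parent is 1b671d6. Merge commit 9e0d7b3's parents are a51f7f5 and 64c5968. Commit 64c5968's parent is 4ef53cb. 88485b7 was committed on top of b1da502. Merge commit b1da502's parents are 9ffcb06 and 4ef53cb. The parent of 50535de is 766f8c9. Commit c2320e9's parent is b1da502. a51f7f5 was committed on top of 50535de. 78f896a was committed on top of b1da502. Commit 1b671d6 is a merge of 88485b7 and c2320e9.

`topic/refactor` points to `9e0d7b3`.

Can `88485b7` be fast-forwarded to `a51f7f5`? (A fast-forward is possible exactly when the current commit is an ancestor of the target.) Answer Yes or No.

Yes

A fast-forward from 88485b7 to a51f7f5 is possible iff 88485b7 is an ancestor of a51f7f5.
Ancestors of a51f7f5: {03008af, 1b671d6, 4ef53cb, 50535de, 766f8c9, 88485b7, 9ffcb06, a51f7f5, b1da502, c2320e9}.
88485b7 is among them, so fast-forward is possible.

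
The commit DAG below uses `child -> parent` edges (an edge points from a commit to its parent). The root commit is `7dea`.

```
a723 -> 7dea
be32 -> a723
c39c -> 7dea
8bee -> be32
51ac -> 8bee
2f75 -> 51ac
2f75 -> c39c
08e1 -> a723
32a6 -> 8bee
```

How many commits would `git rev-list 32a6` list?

Walking parent pointers from 32a6: reachable set = {32a6, 7dea, 8bee, a723, be32}.
That is 5 commits.

5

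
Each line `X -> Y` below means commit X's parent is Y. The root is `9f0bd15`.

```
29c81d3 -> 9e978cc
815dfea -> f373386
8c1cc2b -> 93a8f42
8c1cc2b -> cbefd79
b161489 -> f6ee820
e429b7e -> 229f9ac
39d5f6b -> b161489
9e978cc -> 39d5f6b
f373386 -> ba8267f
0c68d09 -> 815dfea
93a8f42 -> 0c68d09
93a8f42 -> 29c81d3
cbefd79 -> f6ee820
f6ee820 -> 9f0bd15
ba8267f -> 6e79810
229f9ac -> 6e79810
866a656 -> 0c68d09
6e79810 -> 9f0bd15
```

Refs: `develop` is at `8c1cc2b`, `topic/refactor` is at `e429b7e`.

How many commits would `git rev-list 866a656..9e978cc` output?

Reachable from 9e978cc: {39d5f6b, 9e978cc, 9f0bd15, b161489, f6ee820}.
Reachable from 866a656: {0c68d09, 6e79810, 815dfea, 866a656, 9f0bd15, ba8267f, f373386}.
In 9e978cc's history but not 866a656's: {39d5f6b, 9e978cc, b161489, f6ee820} — 4 commits.

4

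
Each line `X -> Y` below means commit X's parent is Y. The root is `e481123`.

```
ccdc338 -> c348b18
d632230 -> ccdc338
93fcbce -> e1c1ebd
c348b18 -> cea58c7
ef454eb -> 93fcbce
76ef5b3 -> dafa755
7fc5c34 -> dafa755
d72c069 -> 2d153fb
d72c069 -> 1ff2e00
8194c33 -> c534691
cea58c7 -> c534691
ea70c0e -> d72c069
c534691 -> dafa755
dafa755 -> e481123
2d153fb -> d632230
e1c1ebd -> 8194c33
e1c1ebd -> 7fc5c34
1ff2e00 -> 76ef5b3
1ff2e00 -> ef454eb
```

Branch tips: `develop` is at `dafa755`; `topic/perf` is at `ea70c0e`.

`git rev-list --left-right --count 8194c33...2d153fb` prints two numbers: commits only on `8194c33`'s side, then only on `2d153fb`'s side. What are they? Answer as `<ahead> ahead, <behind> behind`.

Reachable from 8194c33: {8194c33, c534691, dafa755, e481123}.
Reachable from 2d153fb: {2d153fb, c348b18, c534691, ccdc338, cea58c7, d632230, dafa755, e481123}.
Only in 8194c33's history (ahead): {8194c33} — 1.
Only in 2d153fb's history (behind): {2d153fb, c348b18, ccdc338, cea58c7, d632230} — 5.

1 ahead, 5 behind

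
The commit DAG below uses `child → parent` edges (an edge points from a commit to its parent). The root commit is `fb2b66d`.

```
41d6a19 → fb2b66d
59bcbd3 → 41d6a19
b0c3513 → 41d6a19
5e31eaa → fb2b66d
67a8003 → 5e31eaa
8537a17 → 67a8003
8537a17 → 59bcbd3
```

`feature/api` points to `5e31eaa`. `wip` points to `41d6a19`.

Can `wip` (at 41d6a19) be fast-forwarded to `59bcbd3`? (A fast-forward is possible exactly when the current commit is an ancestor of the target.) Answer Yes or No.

A fast-forward from 41d6a19 to 59bcbd3 is possible iff 41d6a19 is an ancestor of 59bcbd3.
Ancestors of 59bcbd3: {41d6a19, 59bcbd3, fb2b66d}.
41d6a19 is among them, so fast-forward is possible.

Yes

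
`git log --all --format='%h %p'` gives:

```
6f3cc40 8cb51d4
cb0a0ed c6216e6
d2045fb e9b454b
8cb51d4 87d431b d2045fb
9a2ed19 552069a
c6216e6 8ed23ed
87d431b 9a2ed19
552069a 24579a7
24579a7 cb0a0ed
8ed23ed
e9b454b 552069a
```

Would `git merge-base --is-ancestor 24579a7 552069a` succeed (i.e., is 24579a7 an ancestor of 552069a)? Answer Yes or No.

Yes

Ancestors of 552069a (commits reachable by following parents): {24579a7, 552069a, 8ed23ed, c6216e6, cb0a0ed}.
24579a7 is in that set, so it is an ancestor of 552069a.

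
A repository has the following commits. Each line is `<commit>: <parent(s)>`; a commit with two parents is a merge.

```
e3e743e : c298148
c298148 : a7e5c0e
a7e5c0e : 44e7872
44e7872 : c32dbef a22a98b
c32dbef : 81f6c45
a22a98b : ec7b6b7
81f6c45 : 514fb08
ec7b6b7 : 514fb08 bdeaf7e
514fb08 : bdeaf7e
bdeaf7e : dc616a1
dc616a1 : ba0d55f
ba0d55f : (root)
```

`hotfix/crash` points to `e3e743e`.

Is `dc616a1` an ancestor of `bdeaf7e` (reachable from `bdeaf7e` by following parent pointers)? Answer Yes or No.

Yes

Ancestors of bdeaf7e (commits reachable by following parents): {ba0d55f, bdeaf7e, dc616a1}.
dc616a1 is in that set, so it is an ancestor of bdeaf7e.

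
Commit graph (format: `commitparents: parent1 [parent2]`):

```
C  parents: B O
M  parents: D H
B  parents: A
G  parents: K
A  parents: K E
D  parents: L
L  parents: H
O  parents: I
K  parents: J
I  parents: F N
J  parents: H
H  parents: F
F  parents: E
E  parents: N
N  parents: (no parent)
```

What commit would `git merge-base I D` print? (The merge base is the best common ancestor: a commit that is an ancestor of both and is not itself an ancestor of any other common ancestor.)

F

Ancestors of I: {E, F, I, N}.
Ancestors of D: {D, E, F, H, L, N}.
Common ancestors: {E, F, N}.
Among these, F is not an ancestor of any other common ancestor — it is the merge base.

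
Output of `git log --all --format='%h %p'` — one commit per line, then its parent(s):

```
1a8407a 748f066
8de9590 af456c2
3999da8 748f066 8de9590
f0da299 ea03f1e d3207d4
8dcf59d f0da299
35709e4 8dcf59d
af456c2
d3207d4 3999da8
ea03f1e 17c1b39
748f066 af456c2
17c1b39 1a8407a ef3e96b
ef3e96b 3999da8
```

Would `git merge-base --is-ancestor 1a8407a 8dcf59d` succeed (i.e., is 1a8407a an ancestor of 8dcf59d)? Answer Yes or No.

Yes

Ancestors of 8dcf59d (commits reachable by following parents): {17c1b39, 1a8407a, 3999da8, 748f066, 8dcf59d, 8de9590, af456c2, d3207d4, ea03f1e, ef3e96b, f0da299}.
1a8407a is in that set, so it is an ancestor of 8dcf59d.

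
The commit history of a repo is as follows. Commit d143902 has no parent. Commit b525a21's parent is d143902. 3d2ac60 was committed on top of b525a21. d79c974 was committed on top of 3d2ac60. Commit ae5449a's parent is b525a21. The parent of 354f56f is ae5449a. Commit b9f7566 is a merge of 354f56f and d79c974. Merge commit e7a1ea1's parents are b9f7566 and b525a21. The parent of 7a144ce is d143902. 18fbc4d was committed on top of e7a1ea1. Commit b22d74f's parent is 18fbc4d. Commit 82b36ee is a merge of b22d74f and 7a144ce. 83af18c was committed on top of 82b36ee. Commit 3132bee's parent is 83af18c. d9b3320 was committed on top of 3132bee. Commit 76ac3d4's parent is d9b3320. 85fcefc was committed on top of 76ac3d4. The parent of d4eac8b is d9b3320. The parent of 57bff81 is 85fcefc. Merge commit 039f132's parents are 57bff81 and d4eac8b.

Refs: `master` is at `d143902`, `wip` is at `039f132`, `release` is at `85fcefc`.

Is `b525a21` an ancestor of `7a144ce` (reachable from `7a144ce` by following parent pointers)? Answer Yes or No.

No

Ancestors of 7a144ce: {7a144ce, d143902}.
b525a21 is not in that set, so it is not an ancestor of 7a144ce.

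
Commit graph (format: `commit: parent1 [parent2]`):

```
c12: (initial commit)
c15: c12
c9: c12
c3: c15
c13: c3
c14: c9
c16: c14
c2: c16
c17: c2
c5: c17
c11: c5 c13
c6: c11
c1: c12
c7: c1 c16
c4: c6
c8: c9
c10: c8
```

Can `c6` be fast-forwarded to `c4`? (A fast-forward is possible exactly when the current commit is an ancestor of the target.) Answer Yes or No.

Yes

A fast-forward from c6 to c4 is possible iff c6 is an ancestor of c4.
Ancestors of c4: {c11, c12, c13, c14, c15, c16, c17, c2, c3, c4, c5, c6, c9}.
c6 is among them, so fast-forward is possible.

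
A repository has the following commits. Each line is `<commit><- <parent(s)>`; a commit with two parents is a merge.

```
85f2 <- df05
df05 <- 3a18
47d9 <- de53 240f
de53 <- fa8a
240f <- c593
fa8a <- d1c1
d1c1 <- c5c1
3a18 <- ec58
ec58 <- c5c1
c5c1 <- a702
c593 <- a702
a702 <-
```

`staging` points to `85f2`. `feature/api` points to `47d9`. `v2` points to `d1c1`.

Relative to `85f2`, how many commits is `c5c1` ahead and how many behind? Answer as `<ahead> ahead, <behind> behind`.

0 ahead, 4 behind

Reachable from c5c1: {a702, c5c1}.
Reachable from 85f2: {3a18, 85f2, a702, c5c1, df05, ec58}.
Only in c5c1's history (ahead): {} — 0.
Only in 85f2's history (behind): {3a18, 85f2, df05, ec58} — 4.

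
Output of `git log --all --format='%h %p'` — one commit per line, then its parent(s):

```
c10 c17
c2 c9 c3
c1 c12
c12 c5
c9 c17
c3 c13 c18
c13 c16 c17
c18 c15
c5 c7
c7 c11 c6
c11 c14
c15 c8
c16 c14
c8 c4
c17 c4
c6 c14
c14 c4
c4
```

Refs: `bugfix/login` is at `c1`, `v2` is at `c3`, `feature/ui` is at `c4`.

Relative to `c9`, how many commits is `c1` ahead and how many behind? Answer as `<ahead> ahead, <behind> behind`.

7 ahead, 2 behind

Reachable from c1: {c1, c11, c12, c14, c4, c5, c6, c7}.
Reachable from c9: {c17, c4, c9}.
Only in c1's history (ahead): {c1, c11, c12, c14, c5, c6, c7} — 7.
Only in c9's history (behind): {c17, c9} — 2.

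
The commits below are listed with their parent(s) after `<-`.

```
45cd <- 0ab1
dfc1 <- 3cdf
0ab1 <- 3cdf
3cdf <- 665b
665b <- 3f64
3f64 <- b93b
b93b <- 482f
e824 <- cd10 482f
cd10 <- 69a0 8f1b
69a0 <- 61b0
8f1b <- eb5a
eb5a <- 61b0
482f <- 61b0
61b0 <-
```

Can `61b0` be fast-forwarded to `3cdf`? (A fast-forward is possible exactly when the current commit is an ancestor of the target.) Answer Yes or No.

A fast-forward from 61b0 to 3cdf is possible iff 61b0 is an ancestor of 3cdf.
Ancestors of 3cdf: {3cdf, 3f64, 482f, 61b0, 665b, b93b}.
61b0 is among them, so fast-forward is possible.

Yes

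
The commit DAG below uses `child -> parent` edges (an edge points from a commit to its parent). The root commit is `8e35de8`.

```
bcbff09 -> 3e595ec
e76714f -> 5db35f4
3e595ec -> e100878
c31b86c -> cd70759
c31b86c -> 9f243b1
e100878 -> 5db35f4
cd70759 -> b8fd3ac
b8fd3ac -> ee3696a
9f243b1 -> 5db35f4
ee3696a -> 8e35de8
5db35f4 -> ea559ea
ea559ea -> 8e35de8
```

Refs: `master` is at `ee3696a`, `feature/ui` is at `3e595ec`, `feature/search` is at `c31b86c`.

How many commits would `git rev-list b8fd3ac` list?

3

Walking parent pointers from b8fd3ac: reachable set = {8e35de8, b8fd3ac, ee3696a}.
That is 3 commits.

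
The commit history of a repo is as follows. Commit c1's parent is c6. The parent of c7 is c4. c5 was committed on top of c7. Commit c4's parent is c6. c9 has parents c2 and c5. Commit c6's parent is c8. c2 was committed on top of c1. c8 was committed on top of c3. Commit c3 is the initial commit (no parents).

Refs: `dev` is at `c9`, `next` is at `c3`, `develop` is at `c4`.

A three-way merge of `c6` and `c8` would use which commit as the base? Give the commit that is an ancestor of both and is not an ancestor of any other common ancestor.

Ancestors of c6: {c3, c6, c8}.
Ancestors of c8: {c3, c8}.
Common ancestors: {c3, c8}.
Among these, c8 is not an ancestor of any other common ancestor — it is the merge base.

c8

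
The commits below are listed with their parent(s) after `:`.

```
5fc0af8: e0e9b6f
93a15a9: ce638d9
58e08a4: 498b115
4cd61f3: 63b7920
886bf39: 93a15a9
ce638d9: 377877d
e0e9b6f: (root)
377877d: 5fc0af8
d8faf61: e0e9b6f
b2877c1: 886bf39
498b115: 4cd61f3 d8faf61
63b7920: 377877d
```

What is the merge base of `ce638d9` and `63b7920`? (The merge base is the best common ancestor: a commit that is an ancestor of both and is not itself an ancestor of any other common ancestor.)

377877d

Ancestors of ce638d9: {377877d, 5fc0af8, ce638d9, e0e9b6f}.
Ancestors of 63b7920: {377877d, 5fc0af8, 63b7920, e0e9b6f}.
Common ancestors: {377877d, 5fc0af8, e0e9b6f}.
Among these, 377877d is not an ancestor of any other common ancestor — it is the merge base.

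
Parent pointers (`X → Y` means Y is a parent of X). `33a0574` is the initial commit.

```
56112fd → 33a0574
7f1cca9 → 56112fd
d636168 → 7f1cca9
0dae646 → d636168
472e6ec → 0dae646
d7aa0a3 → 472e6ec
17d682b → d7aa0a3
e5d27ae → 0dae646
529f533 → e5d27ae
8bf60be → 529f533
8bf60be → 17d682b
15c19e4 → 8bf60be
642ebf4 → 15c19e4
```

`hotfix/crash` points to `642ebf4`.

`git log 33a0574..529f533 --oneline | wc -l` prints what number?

6

Reachable from 529f533: {0dae646, 33a0574, 529f533, 56112fd, 7f1cca9, d636168, e5d27ae}.
Reachable from 33a0574: {33a0574}.
In 529f533's history but not 33a0574's: {0dae646, 529f533, 56112fd, 7f1cca9, d636168, e5d27ae} — 6 commits.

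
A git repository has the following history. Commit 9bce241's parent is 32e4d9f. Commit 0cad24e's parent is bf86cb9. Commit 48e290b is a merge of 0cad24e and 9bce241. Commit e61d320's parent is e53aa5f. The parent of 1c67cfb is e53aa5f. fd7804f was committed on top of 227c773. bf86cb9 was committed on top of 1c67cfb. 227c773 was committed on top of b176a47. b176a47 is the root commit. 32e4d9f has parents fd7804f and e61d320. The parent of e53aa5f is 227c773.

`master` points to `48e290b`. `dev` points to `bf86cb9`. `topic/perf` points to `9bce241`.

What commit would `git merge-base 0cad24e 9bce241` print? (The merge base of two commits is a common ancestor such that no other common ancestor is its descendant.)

e53aa5f

Ancestors of 0cad24e: {0cad24e, 1c67cfb, 227c773, b176a47, bf86cb9, e53aa5f}.
Ancestors of 9bce241: {227c773, 32e4d9f, 9bce241, b176a47, e53aa5f, e61d320, fd7804f}.
Common ancestors: {227c773, b176a47, e53aa5f}.
Among these, e53aa5f is not an ancestor of any other common ancestor — it is the merge base.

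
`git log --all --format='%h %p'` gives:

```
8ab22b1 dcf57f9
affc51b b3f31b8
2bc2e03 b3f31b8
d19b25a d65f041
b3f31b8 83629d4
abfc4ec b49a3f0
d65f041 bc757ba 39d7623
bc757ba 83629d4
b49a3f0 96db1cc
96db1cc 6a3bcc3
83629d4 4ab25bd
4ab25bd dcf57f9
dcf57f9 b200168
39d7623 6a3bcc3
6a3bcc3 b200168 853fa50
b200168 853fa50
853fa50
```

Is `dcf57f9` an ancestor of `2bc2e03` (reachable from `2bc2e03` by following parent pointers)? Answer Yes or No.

Ancestors of 2bc2e03 (commits reachable by following parents): {2bc2e03, 4ab25bd, 83629d4, 853fa50, b200168, b3f31b8, dcf57f9}.
dcf57f9 is in that set, so it is an ancestor of 2bc2e03.

Yes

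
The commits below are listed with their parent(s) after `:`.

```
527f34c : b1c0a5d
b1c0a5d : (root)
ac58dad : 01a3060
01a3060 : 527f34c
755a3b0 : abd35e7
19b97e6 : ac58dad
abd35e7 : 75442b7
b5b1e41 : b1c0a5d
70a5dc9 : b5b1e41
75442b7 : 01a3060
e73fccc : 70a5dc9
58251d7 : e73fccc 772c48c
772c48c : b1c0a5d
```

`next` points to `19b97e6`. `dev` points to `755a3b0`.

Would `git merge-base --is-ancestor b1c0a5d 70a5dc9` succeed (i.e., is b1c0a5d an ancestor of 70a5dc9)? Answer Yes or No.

Ancestors of 70a5dc9 (commits reachable by following parents): {70a5dc9, b1c0a5d, b5b1e41}.
b1c0a5d is in that set, so it is an ancestor of 70a5dc9.

Yes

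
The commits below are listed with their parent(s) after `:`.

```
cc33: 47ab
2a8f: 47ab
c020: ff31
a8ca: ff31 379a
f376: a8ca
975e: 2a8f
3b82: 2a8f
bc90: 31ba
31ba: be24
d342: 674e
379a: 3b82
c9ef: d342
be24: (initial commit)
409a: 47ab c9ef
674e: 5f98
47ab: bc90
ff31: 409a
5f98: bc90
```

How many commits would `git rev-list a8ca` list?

14

Walking parent pointers from a8ca: reachable set = {2a8f, 31ba, 379a, 3b82, 409a, 47ab, 5f98, 674e, a8ca, bc90, be24, c9ef, d342, ff31}.
That is 14 commits.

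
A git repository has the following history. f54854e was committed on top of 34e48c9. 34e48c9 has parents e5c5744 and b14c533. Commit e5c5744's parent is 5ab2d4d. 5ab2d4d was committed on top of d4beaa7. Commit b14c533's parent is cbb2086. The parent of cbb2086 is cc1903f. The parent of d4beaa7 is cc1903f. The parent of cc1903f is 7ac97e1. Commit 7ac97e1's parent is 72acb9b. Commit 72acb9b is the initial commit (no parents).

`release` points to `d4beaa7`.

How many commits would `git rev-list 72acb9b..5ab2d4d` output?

Reachable from 5ab2d4d: {5ab2d4d, 72acb9b, 7ac97e1, cc1903f, d4beaa7}.
Reachable from 72acb9b: {72acb9b}.
In 5ab2d4d's history but not 72acb9b's: {5ab2d4d, 7ac97e1, cc1903f, d4beaa7} — 4 commits.

4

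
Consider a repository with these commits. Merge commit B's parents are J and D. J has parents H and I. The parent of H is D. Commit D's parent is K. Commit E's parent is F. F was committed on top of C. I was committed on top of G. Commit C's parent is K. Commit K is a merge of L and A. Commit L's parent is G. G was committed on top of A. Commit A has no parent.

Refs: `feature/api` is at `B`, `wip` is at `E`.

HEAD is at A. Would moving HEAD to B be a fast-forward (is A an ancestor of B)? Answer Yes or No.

Yes

A fast-forward from A to B is possible iff A is an ancestor of B.
Ancestors of B: {A, B, D, G, H, I, J, K, L}.
A is among them, so fast-forward is possible.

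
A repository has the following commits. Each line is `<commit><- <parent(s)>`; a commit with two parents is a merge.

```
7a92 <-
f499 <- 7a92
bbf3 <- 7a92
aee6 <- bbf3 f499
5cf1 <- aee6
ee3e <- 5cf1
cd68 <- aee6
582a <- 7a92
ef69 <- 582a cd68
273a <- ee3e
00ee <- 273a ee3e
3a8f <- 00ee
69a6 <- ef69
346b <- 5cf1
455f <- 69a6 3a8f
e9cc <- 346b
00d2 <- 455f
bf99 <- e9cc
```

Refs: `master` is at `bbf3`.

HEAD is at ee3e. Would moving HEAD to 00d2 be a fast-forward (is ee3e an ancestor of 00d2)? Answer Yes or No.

Yes

A fast-forward from ee3e to 00d2 is possible iff ee3e is an ancestor of 00d2.
Ancestors of 00d2: {00d2, 00ee, 273a, 3a8f, 455f, 582a, 5cf1, 69a6, 7a92, aee6, bbf3, cd68, ee3e, ef69, f499}.
ee3e is among them, so fast-forward is possible.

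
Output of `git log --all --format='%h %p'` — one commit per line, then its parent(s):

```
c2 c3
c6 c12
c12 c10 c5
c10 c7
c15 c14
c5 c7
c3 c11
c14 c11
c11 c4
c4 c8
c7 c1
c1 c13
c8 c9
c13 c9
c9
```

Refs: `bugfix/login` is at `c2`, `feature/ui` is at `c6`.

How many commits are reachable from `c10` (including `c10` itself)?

Walking parent pointers from c10: reachable set = {c1, c10, c13, c7, c9}.
That is 5 commits.

5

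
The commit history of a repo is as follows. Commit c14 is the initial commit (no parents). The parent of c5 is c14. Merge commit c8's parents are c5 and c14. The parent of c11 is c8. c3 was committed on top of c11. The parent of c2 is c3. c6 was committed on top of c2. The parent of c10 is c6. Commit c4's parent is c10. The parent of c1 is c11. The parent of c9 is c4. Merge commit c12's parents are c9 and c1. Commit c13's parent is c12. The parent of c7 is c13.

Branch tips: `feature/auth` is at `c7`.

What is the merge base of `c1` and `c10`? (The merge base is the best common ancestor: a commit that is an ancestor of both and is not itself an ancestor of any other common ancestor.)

Ancestors of c1: {c1, c11, c14, c5, c8}.
Ancestors of c10: {c10, c11, c14, c2, c3, c5, c6, c8}.
Common ancestors: {c11, c14, c5, c8}.
Among these, c11 is not an ancestor of any other common ancestor — it is the merge base.

c11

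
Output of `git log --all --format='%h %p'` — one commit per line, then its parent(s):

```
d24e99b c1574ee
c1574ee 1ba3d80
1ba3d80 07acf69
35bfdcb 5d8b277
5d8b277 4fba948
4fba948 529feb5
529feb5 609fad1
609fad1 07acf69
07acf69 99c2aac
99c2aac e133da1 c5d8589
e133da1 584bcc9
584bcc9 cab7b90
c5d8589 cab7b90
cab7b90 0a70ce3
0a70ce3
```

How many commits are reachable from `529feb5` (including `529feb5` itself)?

Walking parent pointers from 529feb5: reachable set = {07acf69, 0a70ce3, 529feb5, 584bcc9, 609fad1, 99c2aac, c5d8589, cab7b90, e133da1}.
That is 9 commits.

9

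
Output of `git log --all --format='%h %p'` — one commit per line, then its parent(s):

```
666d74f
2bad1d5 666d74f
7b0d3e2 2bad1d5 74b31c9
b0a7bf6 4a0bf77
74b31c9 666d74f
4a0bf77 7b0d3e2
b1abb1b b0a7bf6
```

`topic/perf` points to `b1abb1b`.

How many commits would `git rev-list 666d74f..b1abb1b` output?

Reachable from b1abb1b: {2bad1d5, 4a0bf77, 666d74f, 74b31c9, 7b0d3e2, b0a7bf6, b1abb1b}.
Reachable from 666d74f: {666d74f}.
In b1abb1b's history but not 666d74f's: {2bad1d5, 4a0bf77, 74b31c9, 7b0d3e2, b0a7bf6, b1abb1b} — 6 commits.

6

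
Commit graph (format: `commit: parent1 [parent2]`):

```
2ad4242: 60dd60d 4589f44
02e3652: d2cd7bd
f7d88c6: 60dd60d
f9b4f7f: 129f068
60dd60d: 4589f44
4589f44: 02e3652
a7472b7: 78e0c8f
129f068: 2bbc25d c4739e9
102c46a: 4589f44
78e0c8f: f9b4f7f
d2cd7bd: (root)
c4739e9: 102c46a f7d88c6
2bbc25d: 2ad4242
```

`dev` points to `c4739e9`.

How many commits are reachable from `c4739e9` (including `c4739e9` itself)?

7

Walking parent pointers from c4739e9: reachable set = {02e3652, 102c46a, 4589f44, 60dd60d, c4739e9, d2cd7bd, f7d88c6}.
That is 7 commits.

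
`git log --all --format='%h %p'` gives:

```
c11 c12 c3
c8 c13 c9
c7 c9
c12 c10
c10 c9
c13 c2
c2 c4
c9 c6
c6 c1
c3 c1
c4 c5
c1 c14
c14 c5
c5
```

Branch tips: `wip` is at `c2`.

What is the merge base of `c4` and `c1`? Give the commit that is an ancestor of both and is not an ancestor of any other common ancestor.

c5

Ancestors of c4: {c4, c5}.
Ancestors of c1: {c1, c14, c5}.
Common ancestors: {c5}.
The only common ancestor is c5, so it is the merge base.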